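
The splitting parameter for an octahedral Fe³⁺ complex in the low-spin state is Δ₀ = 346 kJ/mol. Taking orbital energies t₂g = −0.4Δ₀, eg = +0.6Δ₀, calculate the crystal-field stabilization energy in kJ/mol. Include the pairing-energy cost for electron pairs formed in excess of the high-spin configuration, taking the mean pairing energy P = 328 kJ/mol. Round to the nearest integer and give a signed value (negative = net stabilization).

-36

Fe is in group 8, so Fe³⁺ is d⁵ (8 − 3 = 5).
Electron filling gives t₂g⁵ eg⁰.
Orbital CFSE = 5(-0.4) + 0(0.6) = -2.0Δ₀ = -2.0 × 346 = -692 kJ/mol.
Pairing penalty: 2 pairs vs 0 in the high-spin reference → 2 extra × P = 656 kJ/mol.
Combining: -692 + 656 = -36 kJ/mol.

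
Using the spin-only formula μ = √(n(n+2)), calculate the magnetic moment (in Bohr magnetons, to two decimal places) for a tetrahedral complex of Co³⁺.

4.90 Bohr magnetons

Group 9 minus oxidation state +3 gives a d⁶ configuration for Co³⁺.
Tetrahedral splitting is small, so the complex is high-spin.
Configuration: e³ t₂³ → 4 unpaired electrons.
μ(spin-only) = √[4(4+2)] = √24 ≈ 4.90 Bohr magnetons.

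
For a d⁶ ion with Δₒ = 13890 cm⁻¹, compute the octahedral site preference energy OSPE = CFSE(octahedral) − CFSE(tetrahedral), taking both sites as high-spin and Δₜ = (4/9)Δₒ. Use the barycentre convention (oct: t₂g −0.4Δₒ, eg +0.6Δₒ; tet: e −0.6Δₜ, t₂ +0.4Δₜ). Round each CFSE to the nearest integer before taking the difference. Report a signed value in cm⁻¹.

In an octahedral site d⁶ (HS) is t₂g⁴ eg², giving CFSE(oct) = -0.4Δₒ = -5556 cm⁻¹.
Tetrahedral: e³ t₂³, CFSE = 3(−0.6) + 3(+0.4) = -0.6Δₜ = -0.6 × (4/9) × 13890 = -3704 cm⁻¹.
OSPE = CFSE(oct) − CFSE(tet) = -5556 − (-3704) = -1852 cm⁻¹.

-1852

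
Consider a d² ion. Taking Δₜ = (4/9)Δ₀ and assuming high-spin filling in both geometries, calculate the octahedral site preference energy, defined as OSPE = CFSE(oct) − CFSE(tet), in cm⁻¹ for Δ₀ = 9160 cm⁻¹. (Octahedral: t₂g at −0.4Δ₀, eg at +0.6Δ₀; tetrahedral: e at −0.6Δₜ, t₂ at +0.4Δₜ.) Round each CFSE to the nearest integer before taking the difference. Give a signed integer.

-2443

In an octahedral site d² (HS) is t₂g² eg⁰, giving CFSE(oct) = -0.8Δ₀ = -7328 cm⁻¹.
In a tetrahedral site the filling is e² t₂⁰: CFSE(tet) = -1.2Δₜ = -1.2 × (4/9)(9160) = -4885 cm⁻¹.
OSPE = CFSE(oct) − CFSE(tet) = -7328 − (-4885) = -2443 cm⁻¹.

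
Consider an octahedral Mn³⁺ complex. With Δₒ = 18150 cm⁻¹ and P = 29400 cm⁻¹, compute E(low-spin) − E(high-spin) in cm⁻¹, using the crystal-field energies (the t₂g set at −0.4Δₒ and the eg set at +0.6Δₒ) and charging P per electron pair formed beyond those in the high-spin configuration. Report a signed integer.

11250

Mn sits in group 7; removing 3 electrons leaves Mn³⁺ with 7 − 3 = 4 d electrons.
High-spin: t₂g³ eg¹, CFSE = -0.6Δₒ = -10890 cm⁻¹.
For low-spin the configuration is t₂g⁴ eg⁰: orbital energy -1.6 × 18150 = -29040 cm⁻¹, and 1 additional pair relative to high-spin adds 29400 cm⁻¹, giving 360 cm⁻¹.
E(LS) − E(HS) = 360 − (-10890) = 11250 cm⁻¹.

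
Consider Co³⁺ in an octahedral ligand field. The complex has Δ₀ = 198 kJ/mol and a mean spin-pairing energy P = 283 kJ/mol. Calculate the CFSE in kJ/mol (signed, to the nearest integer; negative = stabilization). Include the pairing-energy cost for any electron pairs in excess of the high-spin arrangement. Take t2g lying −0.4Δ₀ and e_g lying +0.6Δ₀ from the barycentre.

Co³⁺: group 9, so d-count = 9 − 3 = 6.
Since Δ₀ = 198 kJ/mol < P = 283 kJ/mol, the complex adopts the high-spin configuration.
Configuration: t2g^4 e_g^2.
Orbital CFSE = -0.4Δ₀ = -0.4 × 198 = -79 kJ/mol.
High-spin has no excess pairs, so no pairing correction applies.

-79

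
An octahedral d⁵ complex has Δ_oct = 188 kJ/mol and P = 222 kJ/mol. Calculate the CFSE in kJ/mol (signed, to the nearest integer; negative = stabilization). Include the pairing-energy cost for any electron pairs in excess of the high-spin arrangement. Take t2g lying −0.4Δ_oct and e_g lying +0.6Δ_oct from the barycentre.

Since Δ_oct = 188 kJ/mol < P = 222 kJ/mol, the complex adopts the high-spin configuration.
Filling d⁵ accordingly: t2g^3 e_g^2.
Orbital CFSE = 0.0Δ_oct = 0.0 × 188 = 0 kJ/mol.
High-spin has no excess pairs, so no pairing correction applies.

0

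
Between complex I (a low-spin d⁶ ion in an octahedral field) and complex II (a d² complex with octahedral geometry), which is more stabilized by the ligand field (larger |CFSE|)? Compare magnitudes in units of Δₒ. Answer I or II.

I

I: t₂g⁶ eg⁰, CFSE = -2.4Δₒ.
II: t₂g² eg⁰, CFSE = -0.8Δₒ.
So I has the larger |CFSE|.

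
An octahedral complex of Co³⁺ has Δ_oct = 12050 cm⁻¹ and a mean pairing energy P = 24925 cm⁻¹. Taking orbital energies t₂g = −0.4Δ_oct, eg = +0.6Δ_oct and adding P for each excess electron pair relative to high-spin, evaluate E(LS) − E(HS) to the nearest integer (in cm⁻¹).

Group 9 minus oxidation state +3 gives a d⁶ configuration for Co³⁺.
High-spin d⁶ fills as t₂g⁴ eg² with CFSE 4(−0.4) + 2(+0.6) = -0.4Δ_oct = -4820 cm⁻¹.
Low-spin: t₂g⁶ eg⁰, orbital CFSE = -2.4Δ_oct = -28920 cm⁻¹; plus 2 excess pairs × P = +49850 cm⁻¹; total 20930 cm⁻¹.
E(LS) − E(HS) = 20930 − (-4820) = 25750 cm⁻¹.

25750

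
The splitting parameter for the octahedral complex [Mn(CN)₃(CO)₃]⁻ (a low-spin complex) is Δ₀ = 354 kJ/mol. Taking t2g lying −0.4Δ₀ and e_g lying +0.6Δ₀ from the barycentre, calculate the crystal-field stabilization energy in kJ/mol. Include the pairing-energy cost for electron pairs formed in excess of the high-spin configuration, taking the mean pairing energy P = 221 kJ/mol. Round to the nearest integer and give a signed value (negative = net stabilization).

Ligand charges: 3×(-1) from CN⁻ and 3×(+0) from CO sum to -3; with overall charge -1, Mn is +2.
Mn sits in group 7; removing 2 electrons leaves Mn²⁺ with 7 − 2 = 5 d electrons.
The d⁵ electrons fill as t2g^5 e_g^0.
The orbital stabilization is -2.0Δ₀ = -2.0 × 354 = -708 kJ/mol.
High-spin d⁵ would be t2g^3 e_g^2 with 0 pairs; low-spin has 2, so 2 excess pairs cost +2P = +442 kJ/mol.
Overall CFSE = -708 + 442 = -266 kJ/mol.

-266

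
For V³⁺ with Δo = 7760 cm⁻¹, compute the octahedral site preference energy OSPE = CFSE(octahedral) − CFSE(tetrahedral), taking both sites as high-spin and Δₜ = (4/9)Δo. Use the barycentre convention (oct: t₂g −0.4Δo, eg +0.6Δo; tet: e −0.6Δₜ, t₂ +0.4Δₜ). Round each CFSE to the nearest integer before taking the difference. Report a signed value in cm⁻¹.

-2069

V³⁺: group 5, so d-count = 5 − 3 = 2.
Octahedral (high-spin): t2g^2 e_g^0, CFSE = 2(−0.4) + 0(+0.6) = -0.8Δo = -0.8 × 7760 = -6208 cm⁻¹.
Tetrahedral e^2 t2^0 gives -1.2Δₜ = -1.2 × (4/9) × 7760 = -4139 cm⁻¹.
OSPE = CFSE(oct) − CFSE(tet) = -6208 − (-4139) = -2069 cm⁻¹.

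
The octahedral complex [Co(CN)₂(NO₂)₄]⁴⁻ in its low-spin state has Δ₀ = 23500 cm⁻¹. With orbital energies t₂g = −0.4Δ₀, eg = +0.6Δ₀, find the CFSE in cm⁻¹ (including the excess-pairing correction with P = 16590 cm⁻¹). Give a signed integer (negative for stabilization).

-25710

Ligand charges: 2×(-1) from CN⁻ and 4×(-1) from NO₂⁻ sum to -6; with overall charge -4, Co is +2.
Co sits in group 9; removing 2 electrons leaves Co²⁺ with 9 − 2 = 7 d electrons.
Configuration: t₂g⁶ eg¹.
The orbital stabilization is -1.8Δ₀ = -1.8 × 23500 = -42300 cm⁻¹.
Pairing penalty: 3 pairs vs 2 in the high-spin reference → 1 extra × P = 16590 cm⁻¹.
Combining: -42300 + 16590 = -25710 cm⁻¹.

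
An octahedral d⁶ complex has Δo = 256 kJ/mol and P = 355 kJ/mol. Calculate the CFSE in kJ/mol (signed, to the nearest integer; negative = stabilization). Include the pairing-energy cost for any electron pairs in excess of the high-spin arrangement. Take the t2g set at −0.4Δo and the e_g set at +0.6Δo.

Δo < P, so pairing is avoided: the ground state is high-spin.
That gives t2g^4 e_g^2.
Orbital CFSE = -0.4Δo = -0.4 × 256 = -102 kJ/mol.
High-spin has no excess pairs, so no pairing correction applies.

-102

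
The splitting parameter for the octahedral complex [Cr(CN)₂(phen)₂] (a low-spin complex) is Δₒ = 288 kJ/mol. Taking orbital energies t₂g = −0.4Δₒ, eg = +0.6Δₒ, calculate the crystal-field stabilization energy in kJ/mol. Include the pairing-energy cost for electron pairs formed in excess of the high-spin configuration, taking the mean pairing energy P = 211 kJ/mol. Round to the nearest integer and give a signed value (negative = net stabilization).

-250

Ligand charges: 2×(-1) from CN⁻ and 2×(+0) from phen sum to -2; with overall charge +0, Cr is +2.
Cr²⁺: group 6, so d-count = 6 − 2 = 4.
Electron filling gives t₂g⁴ eg⁰.
The orbital stabilization is -1.6Δₒ = -1.6 × 288 = -461 kJ/mol.
Relative to high-spin t₂g³ eg¹ (0 paired), the low-spin configuration has 1 additional pair, contributing +1 × 211 = +211 kJ/mol.
Combining: -461 + 211 = -250 kJ/mol.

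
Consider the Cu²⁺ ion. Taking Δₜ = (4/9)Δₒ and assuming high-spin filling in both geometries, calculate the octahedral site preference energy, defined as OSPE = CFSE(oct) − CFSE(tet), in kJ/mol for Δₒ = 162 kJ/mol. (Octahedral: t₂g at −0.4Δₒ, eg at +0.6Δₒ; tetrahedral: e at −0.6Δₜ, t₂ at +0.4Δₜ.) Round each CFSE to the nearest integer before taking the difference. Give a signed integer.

Group 11 minus oxidation state +2 gives a d⁹ configuration for Cu²⁺.
Octahedral (high-spin): t2g^6 e_g^3, CFSE = 6(−0.4) + 3(+0.6) = -0.6Δₒ = -0.6 × 162 = -97 kJ/mol.
Tetrahedral: e^4 t2^5, CFSE = 4(−0.6) + 5(+0.4) = -0.4Δₜ = -0.4 × (4/9) × 162 = -29 kJ/mol.
OSPE = -97 − (-29) = -68 kJ/mol.

-68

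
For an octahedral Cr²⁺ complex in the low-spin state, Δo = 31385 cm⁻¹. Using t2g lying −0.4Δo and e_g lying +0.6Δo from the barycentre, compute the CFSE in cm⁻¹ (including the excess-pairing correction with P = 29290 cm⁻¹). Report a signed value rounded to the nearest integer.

Group 6 minus oxidation state +2 gives a d⁴ configuration for Cr²⁺.
Configuration: t2g^4 e_g^0.
Orbital CFSE = 4(-0.4) + 0(0.6) = -1.6Δo = -1.6 × 31385 = -50216 cm⁻¹.
High-spin d⁴ would be t2g^3 e_g^1 with 0 pairs; low-spin has 1, so 1 excess pair costs +1P = +29290 cm⁻¹.
Net CFSE = -50216 + 29290 = -20926 cm⁻¹.

-20926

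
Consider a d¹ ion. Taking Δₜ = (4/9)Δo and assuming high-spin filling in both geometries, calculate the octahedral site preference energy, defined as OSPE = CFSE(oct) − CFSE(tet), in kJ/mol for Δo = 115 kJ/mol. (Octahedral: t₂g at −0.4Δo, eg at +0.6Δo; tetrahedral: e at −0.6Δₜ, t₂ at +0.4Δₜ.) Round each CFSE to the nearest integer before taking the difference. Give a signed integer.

-15

In an octahedral site d¹ (HS) is t₂g¹ eg⁰, giving CFSE(oct) = -0.4Δo = -46 kJ/mol.
In a tetrahedral site the filling is e¹ t₂⁰: CFSE(tet) = -0.6Δₜ = -0.6 × (4/9)(115) = -31 kJ/mol.
OSPE = -46 − (-31) = -15 kJ/mol.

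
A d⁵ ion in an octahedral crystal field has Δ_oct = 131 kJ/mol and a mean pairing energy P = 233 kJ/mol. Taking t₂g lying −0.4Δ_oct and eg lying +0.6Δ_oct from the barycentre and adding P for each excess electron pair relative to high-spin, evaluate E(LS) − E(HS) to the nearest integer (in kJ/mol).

High-spin d⁵ fills as t₂g³ eg² with CFSE 3(−0.4) + 2(+0.6) = 0.0Δ_oct = 0 kJ/mol.
Low-spin t₂g⁵ eg⁰ gives -2.0Δ_oct = -262 kJ/mol, but forming 2 extra pairs costs 2P = 466 kJ/mol, so E(LS) = -262 + 466 = 204 kJ/mol.
Thus E(LS) − E(HS) = 204 kJ/mol.

204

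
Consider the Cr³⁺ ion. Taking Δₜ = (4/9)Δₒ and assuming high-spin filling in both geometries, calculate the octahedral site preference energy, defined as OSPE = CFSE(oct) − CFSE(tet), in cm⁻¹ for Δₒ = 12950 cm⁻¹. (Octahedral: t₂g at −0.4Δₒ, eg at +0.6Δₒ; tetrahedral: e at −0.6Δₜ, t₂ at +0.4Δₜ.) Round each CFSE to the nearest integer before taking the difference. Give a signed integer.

Group 6 minus oxidation state +3 gives a d³ configuration for Cr³⁺.
Octahedral (high-spin): t2g^3 e_g^0, CFSE = 3(−0.4) + 0(+0.6) = -1.2Δₒ = -1.2 × 12950 = -15540 cm⁻¹.
Tetrahedral: e^2 t2^1, CFSE = 2(−0.6) + 1(+0.4) = -0.8Δₜ = -0.8 × (4/9) × 12950 = -4604 cm⁻¹.
OSPE = -15540 − (-4604) = -10936 cm⁻¹.

-10936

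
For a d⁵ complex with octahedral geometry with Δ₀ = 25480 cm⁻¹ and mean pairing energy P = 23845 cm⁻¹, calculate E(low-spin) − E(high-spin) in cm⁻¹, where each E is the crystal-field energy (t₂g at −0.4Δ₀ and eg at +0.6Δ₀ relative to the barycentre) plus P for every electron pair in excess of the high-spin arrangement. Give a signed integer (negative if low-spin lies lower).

High-spin d⁵ fills as t₂g³ eg² with CFSE 3(−0.4) + 2(+0.6) = 0.0Δ₀ = 0 cm⁻¹.
For low-spin the configuration is t₂g⁵ eg⁰: orbital energy -2.0 × 25480 = -50960 cm⁻¹, and 2 additional pairs relative to high-spin add 47690 cm⁻¹, giving -3270 cm⁻¹.
The difference is -3270 − (0) = -3270 cm⁻¹, so low-spin lies lower.

-3270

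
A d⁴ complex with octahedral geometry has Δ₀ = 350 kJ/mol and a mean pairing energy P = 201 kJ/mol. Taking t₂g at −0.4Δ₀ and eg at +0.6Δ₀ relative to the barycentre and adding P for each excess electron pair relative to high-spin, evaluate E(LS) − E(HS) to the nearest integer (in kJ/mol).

High-spin: t₂g³ eg¹, CFSE = -0.6Δ₀ = -210 kJ/mol.
Low-spin: t₂g⁴ eg⁰, orbital CFSE = -1.6Δ₀ = -560 kJ/mol; plus 1 excess pair × P = +201 kJ/mol; total -359 kJ/mol.
The difference is -359 − (-210) = -149 kJ/mol, so low-spin lies lower.

-149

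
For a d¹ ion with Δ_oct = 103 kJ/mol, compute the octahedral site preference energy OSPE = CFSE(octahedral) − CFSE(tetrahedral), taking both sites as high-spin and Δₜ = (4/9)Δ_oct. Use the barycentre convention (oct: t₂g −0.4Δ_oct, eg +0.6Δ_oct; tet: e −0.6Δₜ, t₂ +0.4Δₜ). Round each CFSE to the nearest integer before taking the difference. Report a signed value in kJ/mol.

Octahedral (high-spin): t₂g¹ eg⁰, CFSE = 1(−0.4) + 0(+0.6) = -0.4Δ_oct = -0.4 × 103 = -41 kJ/mol.
In a tetrahedral site the filling is e¹ t₂⁰: CFSE(tet) = -0.6Δₜ = -0.6 × (4/9)(103) = -27 kJ/mol.
Subtracting, OSPE = -41 − (-27) = -14 kJ/mol.

-14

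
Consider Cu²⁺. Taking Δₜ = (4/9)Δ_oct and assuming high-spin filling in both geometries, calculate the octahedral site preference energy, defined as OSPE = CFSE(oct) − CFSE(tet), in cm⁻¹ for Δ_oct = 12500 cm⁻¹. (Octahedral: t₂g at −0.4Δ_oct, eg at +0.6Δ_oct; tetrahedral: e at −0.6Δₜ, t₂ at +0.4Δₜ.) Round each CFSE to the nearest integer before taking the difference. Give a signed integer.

-5278

Group 11 minus oxidation state +2 gives a d⁹ configuration for Cu²⁺.
Octahedral (high-spin): t₂g⁶ eg³, CFSE = 6(−0.4) + 3(+0.6) = -0.6Δ_oct = -0.6 × 12500 = -7500 cm⁻¹.
Tetrahedral: e⁴ t₂⁵, CFSE = 4(−0.6) + 5(+0.4) = -0.4Δₜ = -0.4 × (4/9) × 12500 = -2222 cm⁻¹.
Subtracting, OSPE = -7500 − (-2222) = -5278 cm⁻¹.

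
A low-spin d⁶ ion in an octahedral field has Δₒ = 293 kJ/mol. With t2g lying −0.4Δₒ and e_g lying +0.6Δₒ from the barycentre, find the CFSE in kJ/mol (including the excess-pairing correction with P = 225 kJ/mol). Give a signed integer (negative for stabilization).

Configuration: t2g^6 e_g^0.
Orbital CFSE = 6(-0.4) + 0(0.6) = -2.4Δₒ = -2.4 × 293 = -703 kJ/mol.
Pairing penalty: 3 pairs vs 1 in the high-spin reference → 2 extra × P = 450 kJ/mol.
Overall CFSE = -703 + 450 = -253 kJ/mol.

-253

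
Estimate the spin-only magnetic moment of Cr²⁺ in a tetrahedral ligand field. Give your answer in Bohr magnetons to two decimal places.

4.90 Bohr magnetons

Group 6 minus oxidation state +2 gives a d⁴ configuration for Cr²⁺.
With tetrahedral geometry the complex is necessarily high-spin.
Configuration: e^2 t2^2 → 4 unpaired electrons.
μ(spin-only) = √[4(4+2)] = √24 ≈ 4.90 Bohr magnetons.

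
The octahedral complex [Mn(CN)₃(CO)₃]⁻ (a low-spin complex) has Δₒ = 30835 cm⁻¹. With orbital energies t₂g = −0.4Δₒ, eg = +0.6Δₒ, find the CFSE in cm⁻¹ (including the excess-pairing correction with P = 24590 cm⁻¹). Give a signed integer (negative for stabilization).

Ligand charges: 3×(-1) from CN⁻ and 3×(+0) from CO sum to -3; with overall charge -1, Mn is +2.
Mn sits in group 7; removing 2 electrons leaves Mn²⁺ with 7 − 2 = 5 d electrons.
The d⁵ electrons fill as t₂g⁵ eg⁰.
CFSE(orbital) = 5×(-0.4Δₒ) + 0×(0.6Δₒ) = -2.0Δₒ; with Δₒ = 30835 cm⁻¹ that is -61670 cm⁻¹.
Pairing penalty: 2 pairs vs 0 in the high-spin reference → 2 extra × P = 49180 cm⁻¹.
Overall CFSE = -61670 + 49180 = -12490 cm⁻¹.

-12490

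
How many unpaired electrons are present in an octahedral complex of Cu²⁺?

Group 11 minus oxidation state +2 gives a d⁹ configuration for Cu²⁺.
Configuration: t₂g⁶ eg³, giving 1 unpaired electron.

1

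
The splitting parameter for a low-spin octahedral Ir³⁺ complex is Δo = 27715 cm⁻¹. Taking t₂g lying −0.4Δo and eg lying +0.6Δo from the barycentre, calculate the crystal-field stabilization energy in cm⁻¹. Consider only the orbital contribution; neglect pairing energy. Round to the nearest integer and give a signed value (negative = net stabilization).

Ir sits in group 9; removing 3 electrons leaves Ir³⁺ with 9 − 3 = 6 d electrons.
Electron filling gives t₂g⁶ eg⁰.
The orbital stabilization is -2.4Δo = -2.4 × 27715 = -66516 cm⁻¹.

-66516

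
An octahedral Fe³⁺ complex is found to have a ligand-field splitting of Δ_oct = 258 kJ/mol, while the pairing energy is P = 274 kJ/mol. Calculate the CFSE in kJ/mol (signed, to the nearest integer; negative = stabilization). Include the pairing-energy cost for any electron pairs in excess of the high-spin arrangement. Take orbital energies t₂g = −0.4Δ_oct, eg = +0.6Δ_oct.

Fe³⁺: group 8, so d-count = 8 − 3 = 5.
Δ_oct < P, so pairing is avoided: the ground state is high-spin.
Filling d⁵ accordingly: t₂g³ eg².
Orbital CFSE = 0.0Δ_oct = 0.0 × 258 = 0 kJ/mol.
High-spin has no excess pairs, so no pairing correction applies.

0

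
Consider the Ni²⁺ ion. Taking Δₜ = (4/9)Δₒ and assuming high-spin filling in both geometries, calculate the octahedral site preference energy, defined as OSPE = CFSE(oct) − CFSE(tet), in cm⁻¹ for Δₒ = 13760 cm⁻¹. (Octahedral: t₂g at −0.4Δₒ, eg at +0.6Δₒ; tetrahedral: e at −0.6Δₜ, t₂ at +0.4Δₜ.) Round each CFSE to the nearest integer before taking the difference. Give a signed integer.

-11620

Ni²⁺: group 10, so d-count = 10 − 2 = 8.
In an octahedral site d⁸ (HS) is t₂g⁶ eg², giving CFSE(oct) = -1.2Δₒ = -16512 cm⁻¹.
Tetrahedral: e⁴ t₂⁴, CFSE = 4(−0.6) + 4(+0.4) = -0.8Δₜ = -0.8 × (4/9) × 13760 = -4892 cm⁻¹.
OSPE = -16512 − (-4892) = -11620 cm⁻¹.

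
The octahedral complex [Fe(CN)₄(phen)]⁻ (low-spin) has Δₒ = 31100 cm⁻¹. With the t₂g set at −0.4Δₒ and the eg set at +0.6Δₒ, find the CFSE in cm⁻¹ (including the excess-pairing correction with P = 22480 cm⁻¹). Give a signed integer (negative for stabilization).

-17240

Ligand charges: 4×(-1) from CN⁻ and 1×(+0) from phen sum to -4; with overall charge -1, Fe is +3.
Fe sits in group 8; removing 3 electrons leaves Fe³⁺ with 8 − 3 = 5 d electrons.
The d⁵ electrons fill as t₂g⁵ eg⁰.
The orbital stabilization is -2.0Δₒ = -2.0 × 31100 = -62200 cm⁻¹.
High-spin d⁵ would be t₂g³ eg² with 0 pairs; low-spin has 2, so 2 excess pairs cost +2P = +44960 cm⁻¹.
Combining: -62200 + 44960 = -17240 cm⁻¹.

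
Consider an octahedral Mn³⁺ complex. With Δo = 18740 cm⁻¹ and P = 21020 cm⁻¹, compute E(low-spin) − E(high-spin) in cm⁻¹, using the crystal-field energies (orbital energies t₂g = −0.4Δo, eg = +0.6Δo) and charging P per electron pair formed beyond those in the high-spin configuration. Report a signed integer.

2280

Mn is in group 7, so Mn³⁺ is d⁴ (7 − 3 = 4).
High-spin: t₂g³ eg¹, CFSE = -0.6Δo = -11244 cm⁻¹.
Low-spin: t₂g⁴ eg⁰, orbital CFSE = -1.6Δo = -29984 cm⁻¹; plus 1 excess pair × P = +21020 cm⁻¹; total -8964 cm⁻¹.
Thus E(LS) − E(HS) = 2280 cm⁻¹.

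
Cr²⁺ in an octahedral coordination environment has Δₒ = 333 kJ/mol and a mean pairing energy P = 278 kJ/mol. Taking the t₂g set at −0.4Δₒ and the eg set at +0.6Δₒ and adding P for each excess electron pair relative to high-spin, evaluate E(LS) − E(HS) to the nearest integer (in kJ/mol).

-55

Cr is in group 6, so Cr²⁺ is d⁴ (6 − 2 = 4).
In the high-spin limit (t₂g³ eg¹) the orbital term is -0.6Δₒ = -200 kJ/mol, with no excess pairing.
For low-spin the configuration is t₂g⁴ eg⁰: orbital energy -1.6 × 333 = -533 kJ/mol, and 1 additional pair relative to high-spin adds 278 kJ/mol, giving -255 kJ/mol.
The difference is -255 − (-200) = -55 kJ/mol, so low-spin lies lower.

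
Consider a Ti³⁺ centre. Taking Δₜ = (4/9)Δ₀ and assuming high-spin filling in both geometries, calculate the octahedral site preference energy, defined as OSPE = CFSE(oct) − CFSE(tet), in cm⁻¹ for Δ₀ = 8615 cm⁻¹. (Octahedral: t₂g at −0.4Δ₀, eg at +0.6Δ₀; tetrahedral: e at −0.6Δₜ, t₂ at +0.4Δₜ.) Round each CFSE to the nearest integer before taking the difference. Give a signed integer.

-1149

Ti sits in group 4; removing 3 electrons leaves Ti³⁺ with 4 − 3 = 1 d electrons.
In an octahedral site d¹ (HS) is t2g^1 e_g^0, giving CFSE(oct) = -0.4Δ₀ = -3446 cm⁻¹.
In a tetrahedral site the filling is e^1 t2^0: CFSE(tet) = -0.6Δₜ = -0.6 × (4/9)(8615) = -2297 cm⁻¹.
OSPE = CFSE(oct) − CFSE(tet) = -3446 − (-2297) = -1149 cm⁻¹.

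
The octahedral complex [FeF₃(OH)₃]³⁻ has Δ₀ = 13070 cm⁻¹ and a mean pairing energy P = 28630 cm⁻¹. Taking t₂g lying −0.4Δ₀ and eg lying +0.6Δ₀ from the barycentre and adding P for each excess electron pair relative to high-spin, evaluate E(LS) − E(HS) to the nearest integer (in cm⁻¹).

Ligand charges: 3×(-1) from F⁻ and 3×(-1) from OH⁻ sum to -6; with overall charge -3, Fe is +3.
Fe³⁺: group 8, so d-count = 8 − 3 = 5.
In the high-spin limit (t₂g³ eg²) the orbital term is 0.0Δ₀ = 0 cm⁻¹, with no excess pairing.
For low-spin the configuration is t₂g⁵ eg⁰: orbital energy -2.0 × 13070 = -26140 cm⁻¹, and 2 additional pairs relative to high-spin add 57260 cm⁻¹, giving 31120 cm⁻¹.
The difference is 31120 − (0) = 31120 cm⁻¹, so high-spin lies lower.

31120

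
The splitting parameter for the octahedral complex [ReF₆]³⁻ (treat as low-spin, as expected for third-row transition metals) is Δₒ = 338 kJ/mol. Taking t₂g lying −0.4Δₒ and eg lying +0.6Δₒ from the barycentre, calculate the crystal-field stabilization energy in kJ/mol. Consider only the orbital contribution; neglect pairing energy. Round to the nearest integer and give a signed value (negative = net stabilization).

-541

Each F⁻ contributes -1; 6 × (-1) = -6. With overall charge -3, Re is in the +3 oxidation state.
Re³⁺: group 7, so d-count = 7 − 3 = 4.
Configuration: t₂g⁴ eg⁰.
The orbital stabilization is -1.6Δₒ = -1.6 × 338 = -541 kJ/mol.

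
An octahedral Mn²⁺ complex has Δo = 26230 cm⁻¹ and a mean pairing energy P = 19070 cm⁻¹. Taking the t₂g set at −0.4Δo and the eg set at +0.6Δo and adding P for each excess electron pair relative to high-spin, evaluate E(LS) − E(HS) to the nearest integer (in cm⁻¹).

-14320

Mn sits in group 7; removing 2 electrons leaves Mn²⁺ with 7 − 2 = 5 d electrons.
High-spin d⁵ fills as t₂g³ eg² with CFSE 3(−0.4) + 2(+0.6) = 0.0Δo = 0 cm⁻¹.
Low-spin t₂g⁵ eg⁰ gives -2.0Δo = -52460 cm⁻¹, but forming 2 extra pairs costs 2P = 38140 cm⁻¹, so E(LS) = -52460 + 38140 = -14320 cm⁻¹.
Thus E(LS) − E(HS) = -14320 cm⁻¹.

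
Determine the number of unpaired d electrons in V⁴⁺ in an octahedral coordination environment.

Group 5 minus oxidation state +4 gives a d¹ configuration for V⁴⁺.
Configuration: t2g^1 e_g^0, giving 1 unpaired electron.

1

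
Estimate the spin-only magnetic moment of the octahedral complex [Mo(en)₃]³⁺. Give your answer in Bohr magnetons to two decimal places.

en is neutral, so the +3 overall charge sits on Mo: oxidation state +3.
Mo sits in group 6; removing 3 electrons leaves Mo³⁺ with 6 − 3 = 3 d electrons.
For octahedral d³ the high- and low-spin configurations coincide.
Configuration: t2g^3 e_g^0 → 3 unpaired electrons.
μ(spin-only) = √[3(3+2)] = √15 ≈ 3.87 Bohr magnetons.

3.87 Bohr magnetons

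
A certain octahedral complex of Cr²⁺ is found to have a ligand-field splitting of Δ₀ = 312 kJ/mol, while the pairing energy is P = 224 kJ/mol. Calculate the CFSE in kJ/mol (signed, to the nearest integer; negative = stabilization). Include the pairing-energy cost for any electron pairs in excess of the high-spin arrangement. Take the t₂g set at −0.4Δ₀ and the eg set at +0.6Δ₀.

-275

Cr²⁺: group 6, so d-count = 6 − 2 = 4.
Since Δ₀ = 312 kJ/mol > P = 224 kJ/mol, the complex adopts the low-spin configuration.
That gives t₂g⁴ eg⁰.
Orbital CFSE = -1.6Δ₀ = -1.6 × 312 = -499 kJ/mol.
Excess pairs vs high-spin: 1 − 0 = 1; pairing cost = +224 kJ/mol.
Net CFSE = -499 + 224 = -275 kJ/mol.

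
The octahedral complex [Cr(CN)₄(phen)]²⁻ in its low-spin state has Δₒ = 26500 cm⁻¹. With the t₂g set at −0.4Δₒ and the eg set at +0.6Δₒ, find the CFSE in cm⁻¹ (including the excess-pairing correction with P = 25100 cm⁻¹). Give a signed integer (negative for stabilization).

Ligand charges: 4×(-1) from CN⁻ and 1×(+0) from phen sum to -4; with overall charge -2, Cr is +2.
Cr²⁺: group 6, so d-count = 6 − 2 = 4.
Electron filling gives t₂g⁴ eg⁰.
Orbital CFSE = 4(-0.4) + 0(0.6) = -1.6Δₒ = -1.6 × 26500 = -42400 cm⁻¹.
Relative to high-spin t₂g³ eg¹ (0 paired), the low-spin configuration has 1 additional pair, contributing +1 × 25100 = +25100 cm⁻¹.
Net CFSE = -42400 + 25100 = -17300 cm⁻¹.

-17300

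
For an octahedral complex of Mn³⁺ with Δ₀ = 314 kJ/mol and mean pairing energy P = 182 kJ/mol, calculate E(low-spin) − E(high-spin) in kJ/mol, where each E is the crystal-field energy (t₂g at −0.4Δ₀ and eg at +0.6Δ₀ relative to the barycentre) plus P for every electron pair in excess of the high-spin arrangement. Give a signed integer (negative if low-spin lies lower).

-132

Mn is in group 7, so Mn³⁺ is d⁴ (7 − 3 = 4).
In the high-spin limit (t₂g³ eg¹) the orbital term is -0.6Δ₀ = -188 kJ/mol, with no excess pairing.
For low-spin the configuration is t₂g⁴ eg⁰: orbital energy -1.6 × 314 = -502 kJ/mol, and 1 additional pair relative to high-spin adds 182 kJ/mol, giving -320 kJ/mol.
Thus E(LS) − E(HS) = -132 kJ/mol.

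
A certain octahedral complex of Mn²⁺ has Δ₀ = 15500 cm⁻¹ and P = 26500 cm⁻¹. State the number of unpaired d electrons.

Mn²⁺: group 7, so d-count = 7 − 2 = 5.
Δ₀ < P, so pairing is avoided: the ground state is high-spin.
Filling d⁵ accordingly: t₂g³ eg².
Unpaired electrons: 5.

5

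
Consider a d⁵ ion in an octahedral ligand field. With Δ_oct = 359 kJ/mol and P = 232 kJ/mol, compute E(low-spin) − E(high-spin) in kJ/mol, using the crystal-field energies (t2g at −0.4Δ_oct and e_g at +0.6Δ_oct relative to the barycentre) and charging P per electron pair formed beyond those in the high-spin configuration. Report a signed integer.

High-spin d⁵ fills as t2g^3 e_g^2 with CFSE 3(−0.4) + 2(+0.6) = 0.0Δ_oct = 0 kJ/mol.
Low-spin: t2g^5 e_g^0, orbital CFSE = -2.0Δ_oct = -718 kJ/mol; plus 2 excess pairs × P = +464 kJ/mol; total -254 kJ/mol.
The difference is -254 − (0) = -254 kJ/mol, so low-spin lies lower.

-254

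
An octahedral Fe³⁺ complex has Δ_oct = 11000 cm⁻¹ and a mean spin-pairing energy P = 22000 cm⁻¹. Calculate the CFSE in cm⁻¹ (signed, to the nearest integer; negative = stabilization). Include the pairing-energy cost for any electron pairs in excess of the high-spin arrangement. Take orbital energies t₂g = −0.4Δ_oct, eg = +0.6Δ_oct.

Group 8 minus oxidation state +3 gives a d⁵ configuration for Fe³⁺.
With Δ_oct < P the complex is high-spin.
Configuration: t₂g³ eg².
Orbital CFSE = 0.0Δ_oct = 0.0 × 11000 = 0 cm⁻¹.
High-spin has no excess pairs, so no pairing correction applies.

0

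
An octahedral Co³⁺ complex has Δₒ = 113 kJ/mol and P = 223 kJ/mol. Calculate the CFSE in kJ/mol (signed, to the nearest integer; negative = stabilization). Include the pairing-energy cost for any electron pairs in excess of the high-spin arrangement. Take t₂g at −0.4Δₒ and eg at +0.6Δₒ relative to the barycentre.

-45

Co³⁺: group 9, so d-count = 9 − 3 = 6.
Here Δₒ < P (113 < 223), so the high-spin state is favoured.
Configuration: t₂g⁴ eg².
Orbital CFSE = -0.4Δₒ = -0.4 × 113 = -45 kJ/mol.
High-spin has no excess pairs, so no pairing correction applies.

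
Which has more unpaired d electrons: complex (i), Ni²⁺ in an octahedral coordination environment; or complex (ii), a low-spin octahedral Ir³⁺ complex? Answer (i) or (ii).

(i): Ni²⁺: group 10, so d-count = 10 − 2 = 8; t₂g⁶ eg² → 2 unpaired.
(ii): Ir is in group 9, so Ir³⁺ is d⁶ (9 − 3 = 6); t₂g⁶ eg⁰ → 0 unpaired.
So (i) has more unpaired electrons.

(i)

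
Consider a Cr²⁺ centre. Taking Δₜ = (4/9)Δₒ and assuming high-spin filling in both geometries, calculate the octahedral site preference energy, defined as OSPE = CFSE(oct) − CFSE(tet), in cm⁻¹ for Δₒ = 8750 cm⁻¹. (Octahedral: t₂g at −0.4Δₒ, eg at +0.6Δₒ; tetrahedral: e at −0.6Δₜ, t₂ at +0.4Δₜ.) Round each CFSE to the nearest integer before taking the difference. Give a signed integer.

Cr sits in group 6; removing 2 electrons leaves Cr²⁺ with 6 − 2 = 4 d electrons.
In an octahedral site d⁴ (HS) is t₂g³ eg¹, giving CFSE(oct) = -0.6Δₒ = -5250 cm⁻¹.
Tetrahedral e² t₂² gives -0.4Δₜ = -0.4 × (4/9) × 8750 = -1556 cm⁻¹.
Subtracting, OSPE = -5250 − (-1556) = -3694 cm⁻¹.

-3694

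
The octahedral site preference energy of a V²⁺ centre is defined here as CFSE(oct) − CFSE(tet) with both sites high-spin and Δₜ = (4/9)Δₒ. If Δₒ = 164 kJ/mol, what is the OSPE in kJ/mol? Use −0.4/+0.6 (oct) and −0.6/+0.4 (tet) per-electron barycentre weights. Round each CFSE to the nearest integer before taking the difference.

V²⁺: group 5, so d-count = 5 − 2 = 3.
Octahedral (high-spin): t2g^3 e_g^0, CFSE = 3(−0.4) + 0(+0.6) = -1.2Δₒ = -1.2 × 164 = -197 kJ/mol.
In a tetrahedral site the filling is e^2 t2^1: CFSE(tet) = -0.8Δₜ = -0.8 × (4/9)(164) = -58 kJ/mol.
OSPE = CFSE(oct) − CFSE(tet) = -197 − (-58) = -139 kJ/mol.

-139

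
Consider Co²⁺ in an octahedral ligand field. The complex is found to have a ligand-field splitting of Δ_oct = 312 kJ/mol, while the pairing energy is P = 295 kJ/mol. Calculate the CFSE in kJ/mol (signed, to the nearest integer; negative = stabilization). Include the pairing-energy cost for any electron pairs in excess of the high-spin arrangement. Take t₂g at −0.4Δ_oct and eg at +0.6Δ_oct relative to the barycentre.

-267

Co is in group 9, so Co²⁺ is d⁷ (9 − 2 = 7).
Δ_oct > P, so pairing is preferred: the ground state is low-spin.
Filling d⁷ accordingly: t₂g⁶ eg¹.
Orbital CFSE = -1.8Δ_oct = -1.8 × 312 = -562 kJ/mol.
Excess pairs vs high-spin: 3 − 2 = 1; pairing cost = +295 kJ/mol.
Net CFSE = -562 + 295 = -267 kJ/mol.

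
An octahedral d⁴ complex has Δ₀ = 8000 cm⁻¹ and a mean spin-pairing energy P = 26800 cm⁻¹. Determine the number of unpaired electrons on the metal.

4

Since Δ₀ = 8000 cm⁻¹ < P = 26800 cm⁻¹, the complex adopts the high-spin configuration.
That gives t₂g³ eg¹.
Unpaired electrons: 4.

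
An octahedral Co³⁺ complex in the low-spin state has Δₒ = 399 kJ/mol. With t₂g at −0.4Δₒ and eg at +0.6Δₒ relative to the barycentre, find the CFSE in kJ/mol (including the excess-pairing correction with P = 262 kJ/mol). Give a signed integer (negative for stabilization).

Group 9 minus oxidation state +3 gives a d⁶ configuration for Co³⁺.
Configuration: t₂g⁶ eg⁰.
Orbital CFSE = 6(-0.4) + 0(0.6) = -2.4Δₒ = -2.4 × 399 = -958 kJ/mol.
Relative to high-spin t₂g⁴ eg² (1 paired), the low-spin configuration has 2 additional pairs, contributing +2 × 262 = +524 kJ/mol.
Combining: -958 + 524 = -434 kJ/mol.

-434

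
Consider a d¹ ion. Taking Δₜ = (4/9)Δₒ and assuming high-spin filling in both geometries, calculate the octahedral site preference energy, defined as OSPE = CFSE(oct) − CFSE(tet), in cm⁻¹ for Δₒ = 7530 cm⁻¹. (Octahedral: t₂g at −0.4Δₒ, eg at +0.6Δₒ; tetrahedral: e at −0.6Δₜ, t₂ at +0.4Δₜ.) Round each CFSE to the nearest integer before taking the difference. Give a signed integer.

-1004

In an octahedral site d¹ (HS) is t₂g¹ eg⁰, giving CFSE(oct) = -0.4Δₒ = -3012 cm⁻¹.
Tetrahedral: e¹ t₂⁰, CFSE = 1(−0.6) + 0(+0.4) = -0.6Δₜ = -0.6 × (4/9) × 7530 = -2008 cm⁻¹.
Subtracting, OSPE = -3012 − (-2008) = -1004 cm⁻¹.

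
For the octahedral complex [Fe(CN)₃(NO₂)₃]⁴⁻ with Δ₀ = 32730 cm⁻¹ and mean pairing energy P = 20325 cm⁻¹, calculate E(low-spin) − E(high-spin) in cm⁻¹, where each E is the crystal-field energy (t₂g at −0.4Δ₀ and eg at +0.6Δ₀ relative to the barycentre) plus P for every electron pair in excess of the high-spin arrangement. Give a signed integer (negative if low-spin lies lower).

Ligand charges: 3×(-1) from CN⁻ and 3×(-1) from NO₂⁻ sum to -6; with overall charge -4, Fe is +2.
Fe sits in group 8; removing 2 electrons leaves Fe²⁺ with 8 − 2 = 6 d electrons.
In the high-spin limit (t₂g⁴ eg²) the orbital term is -0.4Δ₀ = -13092 cm⁻¹, with no excess pairing.
For low-spin the configuration is t₂g⁶ eg⁰: orbital energy -2.4 × 32730 = -78552 cm⁻¹, and 2 additional pairs relative to high-spin add 40650 cm⁻¹, giving -37902 cm⁻¹.
E(LS) − E(HS) = -37902 − (-13092) = -24810 cm⁻¹.

-24810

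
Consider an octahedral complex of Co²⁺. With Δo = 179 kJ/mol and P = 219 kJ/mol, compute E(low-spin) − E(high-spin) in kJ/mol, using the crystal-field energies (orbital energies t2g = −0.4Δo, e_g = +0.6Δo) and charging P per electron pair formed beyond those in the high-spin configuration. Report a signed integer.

40

Co is in group 9, so Co²⁺ is d⁷ (9 − 2 = 7).
High-spin: t2g^5 e_g^2, CFSE = -0.8Δo = -143 kJ/mol.
Low-spin: t2g^6 e_g^1, orbital CFSE = -1.8Δo = -322 kJ/mol; plus 1 excess pair × P = +219 kJ/mol; total -103 kJ/mol.
The difference is -103 − (-143) = 40 kJ/mol, so high-spin lies lower.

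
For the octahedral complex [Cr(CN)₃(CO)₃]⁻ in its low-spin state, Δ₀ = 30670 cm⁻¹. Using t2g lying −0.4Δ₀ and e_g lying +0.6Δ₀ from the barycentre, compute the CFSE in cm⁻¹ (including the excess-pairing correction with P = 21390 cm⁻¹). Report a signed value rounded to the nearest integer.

-27682

Ligand charges: 3×(-1) from CN⁻ and 3×(+0) from CO sum to -3; with overall charge -1, Cr is +2.
Cr²⁺: group 6, so d-count = 6 − 2 = 4.
Configuration: t2g^4 e_g^0.
CFSE(orbital) = 4×(-0.4Δ₀) + 0×(0.6Δ₀) = -1.6Δ₀; with Δ₀ = 30670 cm⁻¹ that is -49072 cm⁻¹.
High-spin d⁴ would be t2g^3 e_g^1 with 0 pairs; low-spin has 1, so 1 excess pair costs +1P = +21390 cm⁻¹.
Net CFSE = -49072 + 21390 = -27682 cm⁻¹.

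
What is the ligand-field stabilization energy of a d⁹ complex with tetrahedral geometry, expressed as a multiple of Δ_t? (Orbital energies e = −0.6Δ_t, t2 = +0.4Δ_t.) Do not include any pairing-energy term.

Tetrahedral splitting is small, so the complex is high-spin.
Configuration: e^4 t2^5.
CFSE = 4(-0.6Δ_t) + 5(0.4Δ_t) = -2.4Δ_t + 2.0Δ_t = -0.4Δ_t.

-0.4 Δ_t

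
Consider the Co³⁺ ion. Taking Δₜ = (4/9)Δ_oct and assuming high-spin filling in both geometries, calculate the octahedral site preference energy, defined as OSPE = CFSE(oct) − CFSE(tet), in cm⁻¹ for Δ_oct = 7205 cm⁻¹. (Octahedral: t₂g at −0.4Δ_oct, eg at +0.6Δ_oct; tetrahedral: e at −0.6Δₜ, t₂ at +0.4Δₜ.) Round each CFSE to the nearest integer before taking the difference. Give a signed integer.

-961

Co sits in group 9; removing 3 electrons leaves Co³⁺ with 9 − 3 = 6 d electrons.
Octahedral high-spin t2g^4 e_g^2: CFSE = -0.4 × 7205 = -2882 cm⁻¹.
In a tetrahedral site the filling is e^3 t2^3: CFSE(tet) = -0.6Δₜ = -0.6 × (4/9)(7205) = -1921 cm⁻¹.
OSPE = CFSE(oct) − CFSE(tet) = -2882 − (-1921) = -961 cm⁻¹.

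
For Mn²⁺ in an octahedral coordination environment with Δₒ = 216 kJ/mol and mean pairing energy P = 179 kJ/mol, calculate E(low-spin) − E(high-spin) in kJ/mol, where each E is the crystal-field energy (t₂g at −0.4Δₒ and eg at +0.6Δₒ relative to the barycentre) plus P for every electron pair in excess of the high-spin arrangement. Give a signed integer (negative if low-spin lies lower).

Mn is in group 7, so Mn²⁺ is d⁵ (7 − 2 = 5).
In the high-spin limit (t₂g³ eg²) the orbital term is 0.0Δₒ = 0 kJ/mol, with no excess pairing.
Low-spin: t₂g⁵ eg⁰, orbital CFSE = -2.0Δₒ = -432 kJ/mol; plus 2 excess pairs × P = +358 kJ/mol; total -74 kJ/mol.
E(LS) − E(HS) = -74 − (0) = -74 kJ/mol.

-74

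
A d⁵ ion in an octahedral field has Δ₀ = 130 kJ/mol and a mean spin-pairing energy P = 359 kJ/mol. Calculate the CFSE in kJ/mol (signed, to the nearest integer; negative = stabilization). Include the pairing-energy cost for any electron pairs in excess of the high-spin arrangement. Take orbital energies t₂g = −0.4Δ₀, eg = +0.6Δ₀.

0

Δ₀ < P, so pairing is avoided: the ground state is high-spin.
Configuration: t₂g³ eg².
Orbital CFSE = 0.0Δ₀ = 0.0 × 130 = 0 kJ/mol.
High-spin has no excess pairs, so no pairing correction applies.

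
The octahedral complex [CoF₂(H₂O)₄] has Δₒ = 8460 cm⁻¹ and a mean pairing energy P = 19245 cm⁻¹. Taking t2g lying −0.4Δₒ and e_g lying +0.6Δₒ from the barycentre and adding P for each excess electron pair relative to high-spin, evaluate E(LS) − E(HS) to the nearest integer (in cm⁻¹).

Ligand charges: 2×(-1) from F⁻ and 4×(+0) from H₂O sum to -2; with overall charge +0, Co is +2.
Co²⁺: group 9, so d-count = 9 − 2 = 7.
In the high-spin limit (t2g^5 e_g^2) the orbital term is -0.8Δₒ = -6768 cm⁻¹, with no excess pairing.
Low-spin t2g^6 e_g^1 gives -1.8Δₒ = -15228 cm⁻¹, but forming 1 extra pair costs 1P = 19245 cm⁻¹, so E(LS) = -15228 + 19245 = 4017 cm⁻¹.
Thus E(LS) − E(HS) = 10785 cm⁻¹.

10785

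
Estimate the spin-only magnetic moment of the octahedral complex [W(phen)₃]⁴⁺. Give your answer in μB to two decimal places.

2.83 μB

phen is neutral, so the +4 overall charge sits on W: oxidation state +4.
W⁴⁺: group 6, so d-count = 6 − 4 = 2.
Configuration: t2g^2 e_g^0 → 2 unpaired electrons.
μ(spin-only) = √[2(2+2)] = √8 ≈ 2.83 μB.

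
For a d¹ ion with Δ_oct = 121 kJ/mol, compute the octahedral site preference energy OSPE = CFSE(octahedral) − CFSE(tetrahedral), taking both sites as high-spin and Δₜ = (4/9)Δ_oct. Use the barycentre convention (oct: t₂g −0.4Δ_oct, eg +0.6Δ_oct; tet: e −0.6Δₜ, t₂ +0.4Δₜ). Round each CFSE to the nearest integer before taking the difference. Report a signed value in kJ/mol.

-16

Octahedral high-spin t₂g¹ eg⁰: CFSE = -0.4 × 121 = -48 kJ/mol.
In a tetrahedral site the filling is e¹ t₂⁰: CFSE(tet) = -0.6Δₜ = -0.6 × (4/9)(121) = -32 kJ/mol.
OSPE = CFSE(oct) − CFSE(tet) = -48 − (-32) = -16 kJ/mol.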